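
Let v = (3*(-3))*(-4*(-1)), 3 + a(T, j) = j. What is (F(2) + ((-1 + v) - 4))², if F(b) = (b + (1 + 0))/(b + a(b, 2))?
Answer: 1444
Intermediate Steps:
a(T, j) = -3 + j
v = -36 (v = -9*4 = -36)
F(b) = (1 + b)/(-1 + b) (F(b) = (b + (1 + 0))/(b + (-3 + 2)) = (b + 1)/(b - 1) = (1 + b)/(-1 + b))
(F(2) + ((-1 + v) - 4))² = ((1 + 2)/(-1 + 2) + ((-1 - 36) - 4))² = (3/1 + (-37 - 4))² = (1*3 - 41)² = (3 - 41)² = (-38)² = 1444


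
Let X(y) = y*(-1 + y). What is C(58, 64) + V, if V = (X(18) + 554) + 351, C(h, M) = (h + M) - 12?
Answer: 1321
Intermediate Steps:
C(h, M) = -12 + M + h (C(h, M) = (M + h) - 12 = -12 + M + h)
V = 1211 (V = (18*(-1 + 18) + 554) + 351 = (18*17 + 554) + 351 = (306 + 554) + 351 = 860 + 351 = 1211)
C(58, 64) + V = (-12 + 64 + 58) + 1211 = 110 + 1211 = 1321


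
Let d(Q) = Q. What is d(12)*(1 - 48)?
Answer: -564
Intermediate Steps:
d(12)*(1 - 48) = 12*(1 - 48) = 12*(-47) = -564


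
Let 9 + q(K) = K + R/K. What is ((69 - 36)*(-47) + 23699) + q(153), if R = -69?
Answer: 1136869/51 ≈ 22292.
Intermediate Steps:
q(K) = -9 + K - 69/K (q(K) = -9 + (K - 69/K) = -9 + K - 69/K)
((69 - 36)*(-47) + 23699) + q(153) = ((69 - 36)*(-47) + 23699) + (-9 + 153 - 69/153) = (33*(-47) + 23699) + (-9 + 153 - 69*1/153) = (-1551 + 23699) + (-9 + 153 - 23/51) = 22148 + 7321/51 = 1136869/51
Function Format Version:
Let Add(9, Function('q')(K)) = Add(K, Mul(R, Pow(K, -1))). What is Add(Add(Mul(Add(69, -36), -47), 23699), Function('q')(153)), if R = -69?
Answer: Rational(1136869, 51) ≈ 22292.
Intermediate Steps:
Function('q')(K) = Add(-9, K, Mul(-69, Pow(K, -1))) (Function('q')(K) = Add(-9, Add(K, Mul(-69, Pow(K, -1)))) = Add(-9, K, Mul(-69, Pow(K, -1))))
Add(Add(Mul(Add(69, -36), -47), 23699), Function('q')(153)) = Add(Add(Mul(Add(69, -36), -47), 23699), Add(-9, 153, Mul(-69, Pow(153, -1)))) = Add(Add(Mul(33, -47), 23699), Add(-9, 153, Mul(-69, Rational(1, 153)))) = Add(Add(-1551, 23699), Add(-9, 153, Rational(-23, 51))) = Add(22148, Rational(7321, 51)) = Rational(1136869, 51)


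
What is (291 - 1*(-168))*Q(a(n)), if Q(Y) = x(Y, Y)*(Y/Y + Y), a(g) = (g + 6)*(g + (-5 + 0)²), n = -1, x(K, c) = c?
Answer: 6664680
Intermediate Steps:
a(g) = (6 + g)*(25 + g) (a(g) = (6 + g)*(g + (-5)²) = (6 + g)*(g + 25) = (6 + g)*(25 + g))
Q(Y) = Y*(1 + Y) (Q(Y) = Y*(Y/Y + Y) = Y*(1 + Y))
(291 - 1*(-168))*Q(a(n)) = (291 - 1*(-168))*((150 + (-1)² + 31*(-1))*(1 + (150 + (-1)² + 31*(-1)))) = (291 + 168)*((150 + 1 - 31)*(1 + (150 + 1 - 31))) = 459*(120*(1 + 120)) = 459*(120*121) = 459*14520 = 6664680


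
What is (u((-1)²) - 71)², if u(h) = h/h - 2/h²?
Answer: 5184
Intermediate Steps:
u(h) = 1 - 2/h²
(u((-1)²) - 71)² = ((1 - 2/((-1)²)²) - 71)² = ((1 - 2/1²) - 71)² = ((1 - 2*1) - 71)² = ((1 - 2) - 71)² = (-1 - 71)² = (-72)² = 5184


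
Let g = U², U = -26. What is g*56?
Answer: 37856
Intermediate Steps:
g = 676 (g = (-26)² = 676)
g*56 = 676*56 = 37856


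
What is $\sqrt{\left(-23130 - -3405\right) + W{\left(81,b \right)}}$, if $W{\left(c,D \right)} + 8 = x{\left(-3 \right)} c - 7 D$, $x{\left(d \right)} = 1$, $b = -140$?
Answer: $4 i \sqrt{1167} \approx 136.65 i$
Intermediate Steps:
$W{\left(c,D \right)} = -8 + c - 7 D$ ($W{\left(c,D \right)} = -8 - \left(- c + 7 D\right) = -8 + c - 7 D$)
$\sqrt{\left(-23130 - -3405\right) + W{\left(81,b \right)}} = \sqrt{\left(-23130 - -3405\right) - -1053} = \sqrt{\left(-23130 + 3405\right) + \left(-8 + 81 + 980\right)} = \sqrt{-19725 + 1053} = \sqrt{-18672} = 4 i \sqrt{1167}$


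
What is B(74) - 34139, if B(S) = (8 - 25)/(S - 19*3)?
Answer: -34140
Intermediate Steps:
B(S) = -17/(-57 + S) (B(S) = -17/(S - 57) = -17/(-57 + S))
B(74) - 34139 = -17/(-57 + 74) - 34139 = -17/17 - 34139 = -17*1/17 - 34139 = -1 - 34139 = -34140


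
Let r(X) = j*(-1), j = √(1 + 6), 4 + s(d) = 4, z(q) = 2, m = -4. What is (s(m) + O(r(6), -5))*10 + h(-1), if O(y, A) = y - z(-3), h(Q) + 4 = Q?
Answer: -25 - 10*√7 ≈ -51.458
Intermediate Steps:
h(Q) = -4 + Q
s(d) = 0 (s(d) = -4 + 4 = 0)
j = √7 ≈ 2.6458
r(X) = -√7 (r(X) = √7*(-1) = -√7)
O(y, A) = -2 + y (O(y, A) = y - 1*2 = y - 2 = -2 + y)
(s(m) + O(r(6), -5))*10 + h(-1) = (0 + (-2 - √7))*10 + (-4 - 1) = (-2 - √7)*10 - 5 = (-20 - 10*√7) - 5 = -25 - 10*√7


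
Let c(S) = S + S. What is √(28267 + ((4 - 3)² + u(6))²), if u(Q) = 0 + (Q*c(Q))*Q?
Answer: 2*√53939 ≈ 464.50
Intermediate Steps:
c(S) = 2*S
u(Q) = 2*Q³ (u(Q) = 0 + (Q*(2*Q))*Q = 0 + (2*Q²)*Q = 0 + 2*Q³ = 2*Q³)
√(28267 + ((4 - 3)² + u(6))²) = √(28267 + ((4 - 3)² + 2*6³)²) = √(28267 + (1² + 2*216)²) = √(28267 + (1 + 432)²) = √(28267 + 433²) = √(28267 + 187489) = √215756 = 2*√53939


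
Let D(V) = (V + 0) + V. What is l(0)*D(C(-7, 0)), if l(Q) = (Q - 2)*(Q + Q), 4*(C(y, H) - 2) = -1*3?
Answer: 0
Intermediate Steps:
C(y, H) = 5/4 (C(y, H) = 2 + (-1*3)/4 = 2 + (¼)*(-3) = 2 - ¾ = 5/4)
l(Q) = 2*Q*(-2 + Q) (l(Q) = (-2 + Q)*(2*Q) = 2*Q*(-2 + Q))
D(V) = 2*V (D(V) = V + V = 2*V)
l(0)*D(C(-7, 0)) = (2*0*(-2 + 0))*(2*(5/4)) = (2*0*(-2))*(5/2) = 0*(5/2) = 0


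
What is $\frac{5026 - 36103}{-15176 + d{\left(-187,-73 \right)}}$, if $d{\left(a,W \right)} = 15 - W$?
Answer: $\frac{31077}{15088} \approx 2.0597$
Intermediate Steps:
$\frac{5026 - 36103}{-15176 + d{\left(-187,-73 \right)}} = \frac{5026 - 36103}{-15176 + \left(15 - -73\right)} = - \frac{31077}{-15176 + \left(15 + 73\right)} = - \frac{31077}{-15176 + 88} = - \frac{31077}{-15088} = \left(-31077\right) \left(- \frac{1}{15088}\right) = \frac{31077}{15088}$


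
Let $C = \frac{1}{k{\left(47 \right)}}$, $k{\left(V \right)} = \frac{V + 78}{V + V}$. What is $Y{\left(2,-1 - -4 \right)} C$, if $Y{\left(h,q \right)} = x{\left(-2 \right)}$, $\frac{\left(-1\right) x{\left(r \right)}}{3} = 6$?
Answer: $- \frac{1692}{125} \approx -13.536$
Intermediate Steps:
$x{\left(r \right)} = -18$ ($x{\left(r \right)} = \left(-3\right) 6 = -18$)
$Y{\left(h,q \right)} = -18$
$k{\left(V \right)} = \frac{78 + V}{2 V}$
$C = \frac{94}{125}$ ($C = \frac{1}{\frac{1}{2} \cdot \frac{1}{47} \left(78 + 47\right)} = \frac{1}{\frac{1}{2} \cdot \frac{1}{47} \cdot 125} = \frac{1}{\frac{125}{94}} = \frac{94}{125} \approx 0.752$)
$Y{\left(2,-1 - -4 \right)} C = \left(-18\right) \frac{94}{125} = - \frac{1692}{125}$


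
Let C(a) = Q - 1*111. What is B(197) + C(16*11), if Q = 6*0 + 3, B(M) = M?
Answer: 89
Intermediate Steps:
Q = 3 (Q = 0 + 3 = 3)
C(a) = -108 (C(a) = 3 - 1*111 = 3 - 111 = -108)
B(197) + C(16*11) = 197 - 108 = 89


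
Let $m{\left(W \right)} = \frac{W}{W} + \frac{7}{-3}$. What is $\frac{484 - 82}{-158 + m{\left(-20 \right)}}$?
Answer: $- \frac{603}{239} \approx -2.523$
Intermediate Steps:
$m{\left(W \right)} = - \frac{4}{3}$ ($m{\left(W \right)} = 1 + 7 \left(- \frac{1}{3}\right) = 1 - \frac{7}{3} = - \frac{4}{3}$)
$\frac{484 - 82}{-158 + m{\left(-20 \right)}} = \frac{484 - 82}{-158 - \frac{4}{3}} = \frac{402}{- \frac{478}{3}} = 402 \left(- \frac{3}{478}\right) = - \frac{603}{239}$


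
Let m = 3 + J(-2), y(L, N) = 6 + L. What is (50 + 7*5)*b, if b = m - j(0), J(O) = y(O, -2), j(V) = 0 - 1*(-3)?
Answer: 340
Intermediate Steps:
j(V) = 3 (j(V) = 0 + 3 = 3)
J(O) = 6 + O
m = 7 (m = 3 + (6 - 2) = 3 + 4 = 7)
b = 4 (b = 7 - 1*3 = 7 - 3 = 4)
(50 + 7*5)*b = (50 + 7*5)*4 = (50 + 35)*4 = 85*4 = 340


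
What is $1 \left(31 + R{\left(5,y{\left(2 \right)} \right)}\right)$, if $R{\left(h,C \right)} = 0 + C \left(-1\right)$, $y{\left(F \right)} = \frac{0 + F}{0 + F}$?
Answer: $30$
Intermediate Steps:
$y{\left(F \right)} = 1$ ($y{\left(F \right)} = \frac{F}{F} = 1$)
$R{\left(h,C \right)} = - C$ ($R{\left(h,C \right)} = 0 - C = - C$)
$1 \left(31 + R{\left(5,y{\left(2 \right)} \right)}\right) = 1 \left(31 - 1\right) = 1 \cdot 30 = 30$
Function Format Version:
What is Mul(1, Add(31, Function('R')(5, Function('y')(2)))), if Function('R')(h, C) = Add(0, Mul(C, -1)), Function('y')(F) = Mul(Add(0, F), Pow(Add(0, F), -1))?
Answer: 30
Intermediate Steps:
Function('y')(F) = 1 (Function('y')(F) = Mul(F, Pow(F, -1)) = 1)
Function('R')(h, C) = Mul(-1, C) (Function('R')(h, C) = Add(0, Mul(-1, C)) = Mul(-1, C))
Mul(1, Add(31, Function('R')(5, Function('y')(2)))) = Mul(1, Add(31, Mul(-1, 1))) = Mul(1, Add(31, -1)) = Mul(1, 30) = 30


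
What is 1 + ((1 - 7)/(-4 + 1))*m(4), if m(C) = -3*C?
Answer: -23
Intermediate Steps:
1 + ((1 - 7)/(-4 + 1))*m(4) = 1 + ((1 - 7)/(-4 + 1))*(-3*4) = 1 - 6/(-3)*(-12) = 1 - 6*(-⅓)*(-12) = 1 + 2*(-12) = 1 - 24 = -23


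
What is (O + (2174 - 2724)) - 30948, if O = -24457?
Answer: -55955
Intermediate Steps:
(O + (2174 - 2724)) - 30948 = (-24457 + (2174 - 2724)) - 30948 = (-24457 - 550) - 30948 = -25007 - 30948 = -55955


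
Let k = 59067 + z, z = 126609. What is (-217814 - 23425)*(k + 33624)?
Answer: -52903712700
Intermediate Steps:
k = 185676 (k = 59067 + 126609 = 185676)
(-217814 - 23425)*(k + 33624) = (-217814 - 23425)*(185676 + 33624) = -241239*219300 = -52903712700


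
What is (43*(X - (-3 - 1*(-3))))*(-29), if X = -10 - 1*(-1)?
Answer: 11223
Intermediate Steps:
X = -9 (X = -10 + 1 = -9)
(43*(X - (-3 - 1*(-3))))*(-29) = (43*(-9 - (-3 - 1*(-3))))*(-29) = (43*(-9 - (-3 + 3)))*(-29) = (43*(-9 - 1*0))*(-29) = (43*(-9 + 0))*(-29) = (43*(-9))*(-29) = -387*(-29) = 11223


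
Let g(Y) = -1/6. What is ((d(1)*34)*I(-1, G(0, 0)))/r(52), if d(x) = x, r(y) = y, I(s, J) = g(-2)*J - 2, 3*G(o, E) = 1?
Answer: -629/468 ≈ -1.3440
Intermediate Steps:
G(o, E) = ⅓ (G(o, E) = (⅓)*1 = ⅓)
g(Y) = -⅙ (g(Y) = -1*⅙ = -⅙)
I(s, J) = -2 - J/6 (I(s, J) = -J/6 - 2 = -2 - J/6)
((d(1)*34)*I(-1, G(0, 0)))/r(52) = ((1*34)*(-2 - ⅙*⅓))/52 = (34*(-2 - 1/18))*(1/52) = (34*(-37/18))*(1/52) = -629/9*1/52 = -629/468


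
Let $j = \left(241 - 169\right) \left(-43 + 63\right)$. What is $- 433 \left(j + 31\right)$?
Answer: $-636943$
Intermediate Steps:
$j = 1440$ ($j = 72 \cdot 20 = 1440$)
$- 433 \left(j + 31\right) = - 433 \left(1440 + 31\right) = \left(-433\right) 1471 = -636943$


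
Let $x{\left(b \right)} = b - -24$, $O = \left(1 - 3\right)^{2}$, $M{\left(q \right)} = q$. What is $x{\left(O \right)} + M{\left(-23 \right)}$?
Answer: $5$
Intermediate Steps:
$O = 4$ ($O = \left(-2\right)^{2} = 4$)
$x{\left(b \right)} = 24 + b$ ($x{\left(b \right)} = b + 24 = 24 + b$)
$x{\left(O \right)} + M{\left(-23 \right)} = \left(24 + 4\right) - 23 = 28 - 23 = 5$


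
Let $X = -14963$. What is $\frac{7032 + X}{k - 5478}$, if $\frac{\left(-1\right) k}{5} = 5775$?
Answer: $\frac{721}{3123} \approx 0.23087$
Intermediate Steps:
$k = -28875$ ($k = \left(-5\right) 5775 = -28875$)
$\frac{7032 + X}{k - 5478} = \frac{7032 - 14963}{-28875 - 5478} = - \frac{7931}{-34353} = \left(-7931\right) \left(- \frac{1}{34353}\right) = \frac{721}{3123}$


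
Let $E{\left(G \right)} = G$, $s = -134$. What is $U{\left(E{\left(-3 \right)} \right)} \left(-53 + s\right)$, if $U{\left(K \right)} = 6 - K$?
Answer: $-1683$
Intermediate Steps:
$U{\left(E{\left(-3 \right)} \right)} \left(-53 + s\right) = \left(6 - -3\right) \left(-53 - 134\right) = \left(6 + 3\right) \left(-187\right) = 9 \left(-187\right) = -1683$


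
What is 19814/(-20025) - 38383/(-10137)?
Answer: 189255019/67664475 ≈ 2.7970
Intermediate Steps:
19814/(-20025) - 38383/(-10137) = 19814*(-1/20025) - 38383*(-1/10137) = -19814/20025 + 38383/10137 = 189255019/67664475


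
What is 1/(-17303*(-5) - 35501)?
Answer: 1/51014 ≈ 1.9602e-5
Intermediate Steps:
1/(-17303*(-5) - 35501) = 1/(86515 - 35501) = 1/51014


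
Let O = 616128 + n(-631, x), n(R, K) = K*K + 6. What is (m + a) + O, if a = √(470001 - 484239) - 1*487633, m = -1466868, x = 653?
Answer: -911958 + 3*I*√1582 ≈ -9.1196e+5 + 119.32*I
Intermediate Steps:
n(R, K) = 6 + K² (n(R, K) = K² + 6 = 6 + K²)
O = 1042543 (O = 616128 + (6 + 653²) = 616128 + (6 + 426409) = 616128 + 426415 = 1042543)
a = -487633 + 3*I*√1582 (a = √(-14238) - 487633 = 3*I*√1582 - 487633 = -487633 + 3*I*√1582 ≈ -4.8763e+5 + 119.32*I)
(m + a) + O = (-1466868 + (-487633 + 3*I*√1582)) + 1042543 = (-1954501 + 3*I*√1582) + 1042543 = -911958 + 3*I*√1582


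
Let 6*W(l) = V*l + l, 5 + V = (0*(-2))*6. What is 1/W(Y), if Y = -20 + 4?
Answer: 3/32 ≈ 0.093750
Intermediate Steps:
V = -5 (V = -5 + (0*(-2))*6 = -5 + 0*6 = -5 + 0 = -5)
Y = -16
W(l) = -2*l/3 (W(l) = (-5*l + l)/6 = (-4*l)/6 = -2*l/3)
1/W(Y) = 1/(-⅔*(-16)) = 1/(32/3) = 3/32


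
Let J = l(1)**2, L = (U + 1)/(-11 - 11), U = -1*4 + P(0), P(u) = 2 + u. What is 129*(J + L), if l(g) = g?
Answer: 2967/22 ≈ 134.86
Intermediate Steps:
U = -2 (U = -1*4 + (2 + 0) = -4 + 2 = -2)
L = 1/22 (L = (-2 + 1)/(-11 - 11) = -1/(-22) = -1*(-1/22) = 1/22 ≈ 0.045455)
J = 1 (J = 1**2 = 1)
129*(J + L) = 129*(1 + 1/22) = 129*(23/22) = 2967/22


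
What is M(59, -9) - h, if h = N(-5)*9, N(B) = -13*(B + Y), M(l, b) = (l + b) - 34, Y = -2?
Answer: -803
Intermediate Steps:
M(l, b) = -34 + b + l (M(l, b) = (b + l) - 34 = -34 + b + l)
N(B) = 26 - 13*B (N(B) = -13*(B - 2) = -13*(-2 + B) = 26 - 13*B)
h = 819 (h = (26 - 13*(-5))*9 = (26 + 65)*9 = 91*9 = 819)
M(59, -9) - h = (-34 - 9 + 59) - 1*819 = 16 - 819 = -803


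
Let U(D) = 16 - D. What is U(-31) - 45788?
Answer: -45741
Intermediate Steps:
U(-31) - 45788 = (16 - 1*(-31)) - 45788 = (16 + 31) - 45788 = 47 - 45788 = -45741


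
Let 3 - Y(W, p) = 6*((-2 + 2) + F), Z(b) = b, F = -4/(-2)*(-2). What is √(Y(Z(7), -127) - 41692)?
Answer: I*√41665 ≈ 204.12*I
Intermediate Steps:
F = -4 (F = -4*(-½)*(-2) = 2*(-2) = -4)
Y(W, p) = 27 (Y(W, p) = 3 - 6*((-2 + 2) - 4) = 3 - 6*(0 - 4) = 3 - 6*(-4) = 3 - 1*(-24) = 3 + 24 = 27)
√(Y(Z(7), -127) - 41692) = √(27 - 41692) = √(-41665) = I*√41665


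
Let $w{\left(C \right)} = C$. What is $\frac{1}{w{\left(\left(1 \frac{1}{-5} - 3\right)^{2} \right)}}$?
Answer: $\frac{25}{256} \approx 0.097656$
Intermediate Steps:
$\frac{1}{w{\left(\left(1 \frac{1}{-5} - 3\right)^{2} \right)}} = \frac{1}{\left(1 \frac{1}{-5} - 3\right)^{2}} = \frac{1}{\left(1 \left(- \frac{1}{5}\right) - 3\right)^{2}} = \frac{1}{\left(- \frac{1}{5} - 3\right)^{2}} = \frac{1}{\left(- \frac{16}{5}\right)^{2}} = \frac{1}{\frac{256}{25}} = \frac{25}{256}$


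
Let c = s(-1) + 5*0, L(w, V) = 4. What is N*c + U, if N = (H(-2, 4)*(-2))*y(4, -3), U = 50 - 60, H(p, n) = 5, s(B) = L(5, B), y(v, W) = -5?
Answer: 190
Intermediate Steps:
s(B) = 4
U = -10
c = 4 (c = 4 + 5*0 = 4 + 0 = 4)
N = 50 (N = (5*(-2))*(-5) = -10*(-5) = 50)
N*c + U = 50*4 - 10 = 200 - 10 = 190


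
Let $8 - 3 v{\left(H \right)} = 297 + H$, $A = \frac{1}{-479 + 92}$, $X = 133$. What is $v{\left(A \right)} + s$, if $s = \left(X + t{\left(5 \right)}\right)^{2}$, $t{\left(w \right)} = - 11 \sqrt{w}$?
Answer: $\frac{21127492}{1161} - 2926 \sqrt{5} \approx 11655.0$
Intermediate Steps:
$A = - \frac{1}{387}$ ($A = \frac{1}{-387} = - \frac{1}{387} \approx -0.002584$)
$v{\left(H \right)} = - \frac{289}{3} - \frac{H}{3}$ ($v{\left(H \right)} = \frac{8}{3} - \frac{297 + H}{3} = \frac{8}{3} - \left(99 + \frac{H}{3}\right) = - \frac{289}{3} - \frac{H}{3}$)
$s = \left(133 - 11 \sqrt{5}\right)^{2} \approx 11751.0$
$v{\left(A \right)} + s = \left(- \frac{289}{3} - - \frac{1}{1161}\right) + \left(18294 - 2926 \sqrt{5}\right) = \left(- \frac{289}{3} + \frac{1}{1161}\right) + \left(18294 - 2926 \sqrt{5}\right) = - \frac{111842}{1161} + \left(18294 - 2926 \sqrt{5}\right) = \frac{21127492}{1161} - 2926 \sqrt{5}$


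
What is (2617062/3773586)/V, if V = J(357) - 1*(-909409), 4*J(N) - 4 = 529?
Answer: 1744708/2288157267339 ≈ 7.6249e-7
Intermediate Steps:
J(N) = 533/4 (J(N) = 1 + (¼)*529 = 1 + 529/4 = 533/4)
V = 3638169/4 (V = 533/4 - 1*(-909409) = 533/4 + 909409 = 3638169/4 ≈ 9.0954e+5)
(2617062/3773586)/V = (2617062/3773586)/(3638169/4) = (2617062*(1/3773586))*(4/3638169) = (436177/628931)*(4/3638169) = 1744708/2288157267339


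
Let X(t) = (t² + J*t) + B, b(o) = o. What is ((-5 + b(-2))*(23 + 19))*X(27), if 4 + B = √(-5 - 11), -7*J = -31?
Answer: -248304 - 1176*I ≈ -2.483e+5 - 1176.0*I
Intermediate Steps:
J = 31/7 (J = -⅐*(-31) = 31/7 ≈ 4.4286)
B = -4 + 4*I (B = -4 + √(-5 - 11) = -4 + √(-16) = -4 + 4*I ≈ -4.0 + 4.0*I)
X(t) = -4 + t² + 4*I + 31*t/7 (X(t) = (t² + 31*t/7) + (-4 + 4*I) = -4 + t² + 4*I + 31*t/7)
((-5 + b(-2))*(23 + 19))*X(27) = ((-5 - 2)*(23 + 19))*(-4 + 27² + 4*I + (31/7)*27) = (-7*42)*(-4 + 729 + 4*I + 837/7) = -294*(5912/7 + 4*I) = -248304 - 1176*I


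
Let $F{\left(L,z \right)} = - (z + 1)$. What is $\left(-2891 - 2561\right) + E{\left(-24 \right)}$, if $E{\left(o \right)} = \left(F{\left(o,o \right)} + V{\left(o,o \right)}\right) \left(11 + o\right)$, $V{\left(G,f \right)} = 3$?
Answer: $-5790$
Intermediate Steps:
$F{\left(L,z \right)} = -1 - z$ ($F{\left(L,z \right)} = - (1 + z) = -1 - z$)
$E{\left(o \right)} = \left(2 - o\right) \left(11 + o\right)$ ($E{\left(o \right)} = \left(\left(-1 - o\right) + 3\right) \left(11 + o\right) = \left(2 - o\right) \left(11 + o\right)$)
$\left(-2891 - 2561\right) + E{\left(-24 \right)} = \left(-2891 - 2561\right) - 338 = -5452 + \left(22 - 576 + 216\right) = -5452 - 338 = -5790$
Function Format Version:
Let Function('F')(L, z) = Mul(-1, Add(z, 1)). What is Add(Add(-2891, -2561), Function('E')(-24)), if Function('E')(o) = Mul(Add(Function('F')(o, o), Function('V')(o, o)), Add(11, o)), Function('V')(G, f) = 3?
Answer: -5790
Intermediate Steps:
Function('F')(L, z) = Add(-1, Mul(-1, z)) (Function('F')(L, z) = Mul(-1, Add(1, z)) = Add(-1, Mul(-1, z)))
Function('E')(o) = Mul(Add(2, Mul(-1, o)), Add(11, o)) (Function('E')(o) = Mul(Add(Add(-1, Mul(-1, o)), 3), Add(11, o)) = Mul(Add(2, Mul(-1, o)), Add(11, o)))
Add(Add(-2891, -2561), Function('E')(-24)) = Add(Add(-2891, -2561), Add(22, Mul(-1, Pow(-24, 2)), Mul(-9, -24))) = Add(-5452, Add(22, Mul(-1, 576), 216)) = Add(-5452, Add(22, -576, 216)) = Add(-5452, -338) = -5790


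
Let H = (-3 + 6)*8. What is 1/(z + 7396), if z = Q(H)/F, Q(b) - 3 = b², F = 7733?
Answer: 7733/57193847 ≈ 0.00013521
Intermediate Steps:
H = 24 (H = 3*8 = 24)
Q(b) = 3 + b²
z = 579/7733 (z = (3 + 24²)/7733 = (3 + 576)*(1/7733) = 579*(1/7733) = 579/7733 ≈ 0.074874)
1/(z + 7396) = 1/(579/7733 + 7396) = 1/(57193847/7733) = 7733/57193847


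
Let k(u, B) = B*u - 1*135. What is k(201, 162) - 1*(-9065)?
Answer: 41492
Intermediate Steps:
k(u, B) = -135 + B*u (k(u, B) = B*u - 135 = -135 + B*u)
k(201, 162) - 1*(-9065) = (-135 + 162*201) - 1*(-9065) = (-135 + 32562) + 9065 = 32427 + 9065 = 41492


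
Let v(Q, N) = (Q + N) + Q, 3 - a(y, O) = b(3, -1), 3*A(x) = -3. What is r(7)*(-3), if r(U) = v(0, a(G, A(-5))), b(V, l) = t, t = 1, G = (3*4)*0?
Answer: -6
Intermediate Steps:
G = 0 (G = 12*0 = 0)
A(x) = -1 (A(x) = (⅓)*(-3) = -1)
b(V, l) = 1
a(y, O) = 2 (a(y, O) = 3 - 1*1 = 3 - 1 = 2)
v(Q, N) = N + 2*Q (v(Q, N) = (N + Q) + Q = N + 2*Q)
r(U) = 2 (r(U) = 2 + 2*0 = 2 + 0 = 2)
r(7)*(-3) = 2*(-3) = -6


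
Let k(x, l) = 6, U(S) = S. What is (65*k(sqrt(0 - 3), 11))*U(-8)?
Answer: -3120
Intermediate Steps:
(65*k(sqrt(0 - 3), 11))*U(-8) = (65*6)*(-8) = 390*(-8) = -3120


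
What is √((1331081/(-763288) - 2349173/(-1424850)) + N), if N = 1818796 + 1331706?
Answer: √9316116654630579518704188258/54378545340 ≈ 1775.0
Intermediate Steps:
N = 3150502
√((1331081/(-763288) - 2349173/(-1424850)) + N) = √((1331081/(-763288) - 2349173/(-1424850)) + 3150502) = √((1331081*(-1/763288) - 2349173*(-1/1424850)) + 3150502) = √((-1331081/763288 + 2349173/1424850) + 3150502) = √(-51747601013/543785453400 + 3150502) = √(1713197106760005787/543785453400) = √9316116654630579518704188258/54378545340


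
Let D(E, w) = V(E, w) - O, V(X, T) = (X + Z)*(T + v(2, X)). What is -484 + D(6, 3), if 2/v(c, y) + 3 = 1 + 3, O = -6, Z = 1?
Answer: -443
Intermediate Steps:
v(c, y) = 2 (v(c, y) = 2/(-3 + (1 + 3)) = 2/(-3 + 4) = 2/1 = 2*1 = 2)
V(X, T) = (1 + X)*(2 + T) (V(X, T) = (X + 1)*(T + 2) = (1 + X)*(2 + T))
D(E, w) = 8 + w + 2*E + E*w (D(E, w) = (2 + w + 2*E + w*E) - 1*(-6) = (2 + w + 2*E + E*w) + 6 = 8 + w + 2*E + E*w)
-484 + D(6, 3) = -484 + (8 + 3 + 2*6 + 6*3) = -484 + (8 + 3 + 12 + 18) = -484 + 41 = -443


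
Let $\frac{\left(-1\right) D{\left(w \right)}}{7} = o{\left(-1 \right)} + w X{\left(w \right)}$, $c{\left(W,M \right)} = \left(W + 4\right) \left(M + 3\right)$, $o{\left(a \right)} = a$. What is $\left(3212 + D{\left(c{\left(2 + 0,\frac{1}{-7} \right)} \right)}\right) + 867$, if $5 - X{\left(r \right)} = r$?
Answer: $\frac{38802}{7} \approx 5543.1$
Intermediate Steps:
$X{\left(r \right)} = 5 - r$
$c{\left(W,M \right)} = \left(3 + M\right) \left(4 + W\right)$ ($c{\left(W,M \right)} = \left(4 + W\right) \left(3 + M\right) = \left(3 + M\right) \left(4 + W\right)$)
$D{\left(w \right)} = 7 - 7 w \left(5 - w\right)$ ($D{\left(w \right)} = - 7 \left(-1 + w \left(5 - w\right)\right) = 7 - 7 w \left(5 - w\right)$)
$\left(3212 + D{\left(c{\left(2 + 0,\frac{1}{-7} \right)} \right)}\right) + 867 = \left(3212 + \left(7 + 7 \left(12 + 3 \left(2 + 0\right) + \frac{4}{-7} + \frac{2 + 0}{-7}\right) \left(-5 + \left(12 + 3 \left(2 + 0\right) + \frac{4}{-7} + \frac{2 + 0}{-7}\right)\right)\right)\right) + 867 = \left(3212 + \left(7 + 7 \left(12 + 3 \cdot 2 + 4 \left(- \frac{1}{7}\right) - \frac{2}{7}\right) \left(-5 + \left(12 + 3 \cdot 2 + 4 \left(- \frac{1}{7}\right) - \frac{2}{7}\right)\right)\right)\right) + 867 = \left(3212 + \left(7 + 7 \left(12 + 6 - \frac{4}{7} - \frac{2}{7}\right) \left(-5 + \left(12 + 6 - \frac{4}{7} - \frac{2}{7}\right)\right)\right)\right) + 867 = \left(3212 + \left(7 + 7 \cdot \frac{120}{7} \left(-5 + \frac{120}{7}\right)\right)\right) + 867 = \left(3212 + \left(7 + 7 \cdot \frac{120}{7} \cdot \frac{85}{7}\right)\right) + 867 = \left(3212 + \left(7 + \frac{10200}{7}\right)\right) + 867 = \left(3212 + \frac{10249}{7}\right) + 867 = \frac{32733}{7} + 867 = \frac{38802}{7}$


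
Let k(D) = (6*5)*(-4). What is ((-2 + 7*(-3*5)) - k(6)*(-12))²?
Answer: 2393209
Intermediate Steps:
k(D) = -120 (k(D) = 30*(-4) = -120)
((-2 + 7*(-3*5)) - k(6)*(-12))² = ((-2 + 7*(-3*5)) - (-120)*(-12))² = ((-2 + 7*(-15)) - 1*1440)² = ((-2 - 105) - 1440)² = (-107 - 1440)² = (-1547)² = 2393209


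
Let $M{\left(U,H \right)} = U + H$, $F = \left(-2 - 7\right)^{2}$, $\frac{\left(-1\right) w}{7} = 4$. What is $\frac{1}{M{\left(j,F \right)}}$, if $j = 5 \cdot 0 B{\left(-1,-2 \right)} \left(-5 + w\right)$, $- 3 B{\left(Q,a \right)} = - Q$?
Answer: $\frac{1}{81} \approx 0.012346$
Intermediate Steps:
$w = -28$ ($w = \left(-7\right) 4 = -28$)
$B{\left(Q,a \right)} = \frac{Q}{3}$ ($B{\left(Q,a \right)} = - \frac{\left(-1\right) Q}{3} = \frac{Q}{3}$)
$F = 81$ ($F = \left(-9\right)^{2} = 81$)
$j = 0$ ($j = 5 \cdot 0 \cdot \frac{1}{3} \left(-1\right) \left(-5 - 28\right) = 0 \left(\left(- \frac{1}{3}\right) \left(-33\right)\right) = 0 \cdot 11 = 0$)
$M{\left(U,H \right)} = H + U$
$\frac{1}{M{\left(j,F \right)}} = \frac{1}{81 + 0} = \frac{1}{81}$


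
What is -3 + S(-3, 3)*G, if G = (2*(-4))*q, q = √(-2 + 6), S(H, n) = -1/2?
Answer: 5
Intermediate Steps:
S(H, n) = -½ (S(H, n) = -1*½ = -½)
q = 2 (q = √4 = 2)
G = -16 (G = (2*(-4))*2 = -8*2 = -16)
-3 + S(-3, 3)*G = -3 - ½*(-16) = -3 + 8 = 5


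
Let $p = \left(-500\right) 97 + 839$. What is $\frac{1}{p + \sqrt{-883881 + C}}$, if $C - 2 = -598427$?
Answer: $- \frac{15887}{757684409} - \frac{i \sqrt{1482306}}{2273053227} \approx -2.0968 \cdot 10^{-5} - 5.3562 \cdot 10^{-7} i$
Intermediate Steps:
$C = -598425$ ($C = 2 - 598427 = -598425$)
$p = -47661$ ($p = -48500 + 839 = -47661$)
$\frac{1}{p + \sqrt{-883881 + C}} = \frac{1}{-47661 + \sqrt{-883881 - 598425}} = \frac{1}{-47661 + \sqrt{-1482306}} = \frac{1}{-47661 + i \sqrt{1482306}}$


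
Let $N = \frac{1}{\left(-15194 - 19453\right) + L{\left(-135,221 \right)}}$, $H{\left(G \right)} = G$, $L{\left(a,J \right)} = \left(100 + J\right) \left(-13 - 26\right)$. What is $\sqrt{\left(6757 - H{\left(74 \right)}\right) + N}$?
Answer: $\frac{\sqrt{14867212641582}}{47166} \approx 81.75$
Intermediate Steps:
$L{\left(a,J \right)} = -3900 - 39 J$ ($L{\left(a,J \right)} = \left(100 + J\right) \left(-39\right) = -3900 - 39 J$)
$N = - \frac{1}{47166}$ ($N = \frac{1}{\left(-15194 - 19453\right) - 12519} = \frac{1}{-34647 - 12519} = \frac{1}{-47166} = - \frac{1}{47166} \approx -2.1202 \cdot 10^{-5}$)
$\sqrt{\left(6757 - H{\left(74 \right)}\right) + N} = \sqrt{\left(6757 - 74\right) - \frac{1}{47166}} = \sqrt{6683 - \frac{1}{47166}} = \sqrt{\frac{315210377}{47166}} = \frac{\sqrt{14867212641582}}{47166}$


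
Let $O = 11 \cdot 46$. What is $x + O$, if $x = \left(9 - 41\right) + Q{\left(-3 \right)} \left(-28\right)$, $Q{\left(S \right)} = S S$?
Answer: $222$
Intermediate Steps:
$Q{\left(S \right)} = S^{2}$
$O = 506$
$x = -284$ ($x = \left(9 - 41\right) + \left(-3\right)^{2} \left(-28\right) = -32 + 9 \left(-28\right) = -32 - 252 = -284$)
$x + O = -284 + 506 = 222$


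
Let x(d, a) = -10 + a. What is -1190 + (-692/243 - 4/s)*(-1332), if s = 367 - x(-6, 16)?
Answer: 25517102/9747 ≈ 2617.9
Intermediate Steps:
s = 361 (s = 367 - (-10 + 16) = 367 - 1*6 = 367 - 6 = 361)
-1190 + (-692/243 - 4/s)*(-1332) = -1190 + (-692/243 - 4/361)*(-1332) = -1190 - 250784/87723*(-1332) = -1190 + 37116032/9747 = 25517102/9747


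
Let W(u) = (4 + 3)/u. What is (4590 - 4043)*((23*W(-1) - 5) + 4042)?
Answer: 2120172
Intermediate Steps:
W(u) = 7/u
(4590 - 4043)*((23*W(-1) - 5) + 4042) = (4590 - 4043)*((23*(7/(-1)) - 5) + 4042) = 547*((23*(7*(-1)) - 5) + 4042) = 547*((23*(-7) - 5) + 4042) = 547*((-161 - 5) + 4042) = 547*(-166 + 4042) = 547*3876 = 2120172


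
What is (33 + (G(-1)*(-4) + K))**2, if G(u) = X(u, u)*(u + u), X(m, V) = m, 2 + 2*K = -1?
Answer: 2209/4 ≈ 552.25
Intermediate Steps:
K = -3/2 (K = -1 + (1/2)*(-1) = -1 - 1/2 = -3/2 ≈ -1.5000)
G(u) = 2*u**2 (G(u) = u*(u + u) = u*(2*u) = 2*u**2)
(33 + (G(-1)*(-4) + K))**2 = (33 + ((2*(-1)**2)*(-4) - 3/2))**2 = (33 + ((2*1)*(-4) - 3/2))**2 = (33 + (2*(-4) - 3/2))**2 = (33 + (-8 - 3/2))**2 = (33 - 19/2)**2 = (47/2)**2 = 2209/4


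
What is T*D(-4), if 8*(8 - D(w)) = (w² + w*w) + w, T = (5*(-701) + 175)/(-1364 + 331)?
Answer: 14985/1033 ≈ 14.506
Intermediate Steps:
T = 3330/1033 (T = (-3505 + 175)/(-1033) = -3330*(-1/1033) = 3330/1033 ≈ 3.2236)
D(w) = 8 - w²/4 - w/8 (D(w) = 8 - ((w² + w*w) + w)/8 = 8 - ((w² + w²) + w)/8 = 8 - (2*w² + w)/8 = 8 - (w + 2*w²)/8 = 8 + (-w²/4 - w/8) = 8 - w²/4 - w/8)
T*D(-4) = 3330*(8 - ¼*(-4)² - ⅛*(-4))/1033 = 3330*(8 - ¼*16 + ½)/1033 = 3330*(8 - 4 + ½)/1033 = (3330/1033)*(9/2) = 14985/1033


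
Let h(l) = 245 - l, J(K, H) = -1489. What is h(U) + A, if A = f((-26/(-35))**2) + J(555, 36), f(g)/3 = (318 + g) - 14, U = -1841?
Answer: 1850553/1225 ≈ 1510.7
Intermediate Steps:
f(g) = 912 + 3*g (f(g) = 3*((318 + g) - 14) = 3*(304 + g) = 912 + 3*g)
A = -704797/1225 (A = (912 + 3*(-26/(-35))**2) - 1489 = (912 + 3*(-26*(-1/35))**2) - 1489 = (912 + 3*(26/35)**2) - 1489 = (912 + 3*(676/1225)) - 1489 = (912 + 2028/1225) - 1489 = 1119228/1225 - 1489 = -704797/1225 ≈ -575.34)
h(U) + A = (245 - 1*(-1841)) - 704797/1225 = (245 + 1841) - 704797/1225 = 2086 - 704797/1225 = 1850553/1225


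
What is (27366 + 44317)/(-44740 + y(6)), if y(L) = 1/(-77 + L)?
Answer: -5089493/3176541 ≈ -1.6022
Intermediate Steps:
(27366 + 44317)/(-44740 + y(6)) = (27366 + 44317)/(-44740 + 1/(-77 + 6)) = 71683/(-44740 + 1/(-71)) = 71683/(-44740 - 1/71) = 71683/(-3176541/71) = 71683*(-71/3176541) = -5089493/3176541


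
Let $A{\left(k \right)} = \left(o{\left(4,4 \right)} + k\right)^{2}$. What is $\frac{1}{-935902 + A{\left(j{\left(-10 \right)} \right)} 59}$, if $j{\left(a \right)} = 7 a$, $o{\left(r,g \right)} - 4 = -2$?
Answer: $- \frac{1}{663086} \approx -1.5081 \cdot 10^{-6}$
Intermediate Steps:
$o{\left(r,g \right)} = 2$ ($o{\left(r,g \right)} = 4 - 2 = 2$)
$A{\left(k \right)} = \left(2 + k\right)^{2}$
$\frac{1}{-935902 + A{\left(j{\left(-10 \right)} \right)} 59} = \frac{1}{-935902 + \left(2 + 7 \left(-10\right)\right)^{2} \cdot 59} = \frac{1}{-935902 + \left(2 - 70\right)^{2} \cdot 59} = \frac{1}{-935902 + \left(-68\right)^{2} \cdot 59} = \frac{1}{-935902 + 4624 \cdot 59} = \frac{1}{-935902 + 272816} = \frac{1}{-663086} = - \frac{1}{663086}$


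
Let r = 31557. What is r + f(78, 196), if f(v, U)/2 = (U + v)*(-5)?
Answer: 28817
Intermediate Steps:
f(v, U) = -10*U - 10*v (f(v, U) = 2*((U + v)*(-5)) = 2*(-5*U - 5*v) = -10*U - 10*v)
r + f(78, 196) = 31557 + (-10*196 - 10*78) = 31557 + (-1960 - 780) = 31557 - 2740 = 28817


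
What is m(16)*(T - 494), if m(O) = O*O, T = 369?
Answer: -32000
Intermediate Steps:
m(O) = O²
m(16)*(T - 494) = 16²*(369 - 494) = 256*(-125) = -32000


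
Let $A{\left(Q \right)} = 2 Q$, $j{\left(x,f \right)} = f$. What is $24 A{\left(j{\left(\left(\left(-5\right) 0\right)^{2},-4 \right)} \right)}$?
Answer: $-192$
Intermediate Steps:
$24 A{\left(j{\left(\left(\left(-5\right) 0\right)^{2},-4 \right)} \right)} = 24 \cdot 2 \left(-4\right) = 24 \left(-8\right) = -192$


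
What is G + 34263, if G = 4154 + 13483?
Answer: 51900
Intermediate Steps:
G = 17637
G + 34263 = 17637 + 34263 = 51900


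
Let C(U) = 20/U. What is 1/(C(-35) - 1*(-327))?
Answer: 7/2285 ≈ 0.0030635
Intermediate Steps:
1/(C(-35) - 1*(-327)) = 1/(20/(-35) - 1*(-327)) = 1/(20*(-1/35) + 327) = 1/(-4/7 + 327) = 1/(2285/7) = 7/2285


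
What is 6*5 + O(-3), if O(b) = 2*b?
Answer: 24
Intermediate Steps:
6*5 + O(-3) = 6*5 + 2*(-3) = 30 - 6 = 24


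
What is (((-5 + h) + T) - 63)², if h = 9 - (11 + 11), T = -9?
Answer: 8100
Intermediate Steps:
h = -13 (h = 9 - 1*22 = 9 - 22 = -13)
(((-5 + h) + T) - 63)² = (((-5 - 13) - 9) - 63)² = ((-18 - 9) - 63)² = (-27 - 63)² = (-90)² = 8100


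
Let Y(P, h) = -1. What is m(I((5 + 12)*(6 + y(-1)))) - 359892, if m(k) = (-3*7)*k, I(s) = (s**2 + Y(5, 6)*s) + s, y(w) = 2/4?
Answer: -2465229/4 ≈ -6.1631e+5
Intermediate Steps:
y(w) = 1/2 (y(w) = 2*(1/4) = 1/2)
I(s) = s**2 (I(s) = (s**2 - s) + s = s**2)
m(k) = -21*k
m(I((5 + 12)*(6 + y(-1)))) - 359892 = -21*(5 + 12)**2*(6 + 1/2)**2 - 359892 = -21*(17*(13/2))**2 - 359892 = -21*(221/2)**2 - 359892 = -21*48841/4 - 359892 = -1025661/4 - 359892 = -2465229/4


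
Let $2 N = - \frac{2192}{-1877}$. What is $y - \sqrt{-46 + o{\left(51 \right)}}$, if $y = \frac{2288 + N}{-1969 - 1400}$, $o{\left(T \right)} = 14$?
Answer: $- \frac{4295672}{6323613} - 4 i \sqrt{2} \approx -0.67931 - 5.6569 i$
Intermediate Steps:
$N = \frac{1096}{1877}$ ($N = \frac{\left(-2192\right) \frac{1}{-1877}}{2} = \frac{\left(-2192\right) \left(- \frac{1}{1877}\right)}{2} = \frac{1}{2} \cdot \frac{2192}{1877} = \frac{1096}{1877} \approx 0.58391$)
$y = - \frac{4295672}{6323613}$ ($y = \frac{2288 + \frac{1096}{1877}}{-1969 - 1400} = \frac{4295672}{1877 \left(-3369\right)} = \frac{4295672}{1877} \left(- \frac{1}{3369}\right) = - \frac{4295672}{6323613} \approx -0.67931$)
$y - \sqrt{-46 + o{\left(51 \right)}} = - \frac{4295672}{6323613} - \sqrt{-46 + 14} = - \frac{4295672}{6323613} - \sqrt{-32} = - \frac{4295672}{6323613} - 4 i \sqrt{2}$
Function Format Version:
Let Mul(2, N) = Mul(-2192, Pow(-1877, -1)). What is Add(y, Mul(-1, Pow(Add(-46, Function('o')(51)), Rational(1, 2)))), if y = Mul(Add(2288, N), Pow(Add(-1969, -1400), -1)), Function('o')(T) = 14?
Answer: Add(Rational(-4295672, 6323613), Mul(-4, I, Pow(2, Rational(1, 2)))) ≈ Add(-0.67931, Mul(-5.6569, I))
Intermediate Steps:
N = Rational(1096, 1877) (N = Mul(Rational(1, 2), Mul(-2192, Pow(-1877, -1))) = Mul(Rational(1, 2), Mul(-2192, Rational(-1, 1877))) = Mul(Rational(1, 2), Rational(2192, 1877)) = Rational(1096, 1877) ≈ 0.58391)
y = Rational(-4295672, 6323613) (y = Mul(Add(2288, Rational(1096, 1877)), Pow(Add(-1969, -1400), -1)) = Mul(Rational(4295672, 1877), Pow(-3369, -1)) = Mul(Rational(4295672, 1877), Rational(-1, 3369)) = Rational(-4295672, 6323613) ≈ -0.67931)
Add(y, Mul(-1, Pow(Add(-46, Function('o')(51)), Rational(1, 2)))) = Add(Rational(-4295672, 6323613), Mul(-1, Pow(Add(-46, 14), Rational(1, 2)))) = Add(Rational(-4295672, 6323613), Mul(-1, Pow(-32, Rational(1, 2)))) = Add(Rational(-4295672, 6323613), Mul(-1, Mul(4, I, Pow(2, Rational(1, 2))))) = Add(Rational(-4295672, 6323613), Mul(-4, I, Pow(2, Rational(1, 2))))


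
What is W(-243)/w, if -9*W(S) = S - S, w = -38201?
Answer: 0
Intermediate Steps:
W(S) = 0 (W(S) = -(S - S)/9 = -1/9*0 = 0)
W(-243)/w = 0/(-38201) = 0*(-1/38201) = 0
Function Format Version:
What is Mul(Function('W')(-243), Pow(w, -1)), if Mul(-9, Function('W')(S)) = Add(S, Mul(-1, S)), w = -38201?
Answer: 0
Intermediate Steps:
Function('W')(S) = 0 (Function('W')(S) = Mul(Rational(-1, 9), Add(S, Mul(-1, S))) = Mul(Rational(-1, 9), 0) = 0)
Mul(Function('W')(-243), Pow(w, -1)) = Mul(0, Pow(-38201, -1)) = Mul(0, Rational(-1, 38201)) = 0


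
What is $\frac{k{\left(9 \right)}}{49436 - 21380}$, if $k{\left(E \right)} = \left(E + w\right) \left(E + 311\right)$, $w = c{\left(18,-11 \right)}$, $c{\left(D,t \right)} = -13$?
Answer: $- \frac{160}{3507} \approx -0.045623$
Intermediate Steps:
$w = -13$
$k{\left(E \right)} = \left(-13 + E\right) \left(311 + E\right)$ ($k{\left(E \right)} = \left(E - 13\right) \left(E + 311\right) = \left(-13 + E\right) \left(311 + E\right)$)
$\frac{k{\left(9 \right)}}{49436 - 21380} = \frac{-4043 + 9^{2} + 298 \cdot 9}{49436 - 21380} = \frac{-4043 + 81 + 2682}{49436 - 21380} = - \frac{1280}{28056} = \left(-1280\right) \frac{1}{28056} = - \frac{160}{3507}$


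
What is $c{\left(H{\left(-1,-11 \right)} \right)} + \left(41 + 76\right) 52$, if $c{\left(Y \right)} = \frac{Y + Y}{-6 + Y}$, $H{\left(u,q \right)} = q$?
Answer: $\frac{103450}{17} \approx 6085.3$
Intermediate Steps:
$c{\left(Y \right)} = \frac{2 Y}{-6 + Y}$
$c{\left(H{\left(-1,-11 \right)} \right)} + \left(41 + 76\right) 52 = 2 \left(-11\right) \frac{1}{-6 - 11} + \left(41 + 76\right) 52 = 2 \left(-11\right) \frac{1}{-17} + 117 \cdot 52 = 2 \left(-11\right) \left(- \frac{1}{17}\right) + 6084 = \frac{22}{17} + 6084 = \frac{103450}{17}$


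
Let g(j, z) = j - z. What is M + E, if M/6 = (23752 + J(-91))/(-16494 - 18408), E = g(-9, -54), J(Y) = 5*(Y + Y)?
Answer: 79641/1939 ≈ 41.073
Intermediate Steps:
J(Y) = 10*Y (J(Y) = 5*(2*Y) = 10*Y)
E = 45 (E = -9 - 1*(-54) = -9 + 54 = 45)
M = -7614/1939 (M = 6*((23752 + 10*(-91))/(-16494 - 18408)) = 6*((23752 - 910)/(-34902)) = 6*(22842*(-1/34902)) = 6*(-1269/1939) = -7614/1939 ≈ -3.9268)
M + E = -7614/1939 + 45 = 79641/1939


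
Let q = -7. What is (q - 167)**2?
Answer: 30276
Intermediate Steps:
(q - 167)**2 = (-7 - 167)**2 = (-174)**2 = 30276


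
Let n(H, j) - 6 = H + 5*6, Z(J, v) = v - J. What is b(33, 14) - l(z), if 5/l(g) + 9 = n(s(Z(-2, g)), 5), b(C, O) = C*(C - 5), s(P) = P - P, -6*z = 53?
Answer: 24943/27 ≈ 923.81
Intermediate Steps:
z = -53/6 (z = -⅙*53 = -53/6 ≈ -8.8333)
s(P) = 0
b(C, O) = C*(-5 + C)
n(H, j) = 36 + H (n(H, j) = 6 + (H + 5*6) = 6 + (H + 30) = 6 + (30 + H) = 36 + H)
l(g) = 5/27 (l(g) = 5/(-9 + (36 + 0)) = 5/(-9 + 36) = 5/27)
b(33, 14) - l(z) = 33*(-5 + 33) - 1*5/27 = 33*28 - 5/27 = 924 - 5/27 = 24943/27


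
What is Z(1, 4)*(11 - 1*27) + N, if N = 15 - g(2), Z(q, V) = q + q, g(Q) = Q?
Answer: -19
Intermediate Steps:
Z(q, V) = 2*q
N = 13 (N = 15 - 1*2 = 15 - 2 = 13)
Z(1, 4)*(11 - 1*27) + N = (2*1)*(11 - 1*27) + 13 = 2*(11 - 27) + 13 = 2*(-16) + 13 = -32 + 13 = -19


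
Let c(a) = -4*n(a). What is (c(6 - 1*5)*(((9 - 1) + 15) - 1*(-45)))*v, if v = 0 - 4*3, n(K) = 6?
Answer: 19584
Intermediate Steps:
v = -12 (v = 0 - 12 = -12)
c(a) = -24 (c(a) = -4*6 = -24)
(c(6 - 1*5)*(((9 - 1) + 15) - 1*(-45)))*v = -24*(((9 - 1) + 15) - 1*(-45))*(-12) = -24*((8 + 15) + 45)*(-12) = -24*(23 + 45)*(-12) = -24*68*(-12) = -1632*(-12) = 19584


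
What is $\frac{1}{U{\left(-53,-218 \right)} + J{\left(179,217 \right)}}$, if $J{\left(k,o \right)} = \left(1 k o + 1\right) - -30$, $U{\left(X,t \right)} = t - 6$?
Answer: $\frac{1}{38650} \approx 2.5873 \cdot 10^{-5}$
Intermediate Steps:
$U{\left(X,t \right)} = -6 + t$
$J{\left(k,o \right)} = 31 + k o$ ($J{\left(k,o \right)} = \left(k o + 1\right) + 30 = \left(1 + k o\right) + 30 = 31 + k o$)
$\frac{1}{U{\left(-53,-218 \right)} + J{\left(179,217 \right)}} = \frac{1}{\left(-6 - 218\right) + \left(31 + 179 \cdot 217\right)} = \frac{1}{-224 + \left(31 + 38843\right)} = \frac{1}{-224 + 38874} = \frac{1}{38650}$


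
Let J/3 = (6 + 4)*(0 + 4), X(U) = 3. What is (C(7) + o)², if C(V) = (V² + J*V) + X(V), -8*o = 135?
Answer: 49014001/64 ≈ 7.6584e+5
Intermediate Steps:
o = -135/8 (o = -⅛*135 = -135/8 ≈ -16.875)
J = 120 (J = 3*((6 + 4)*(0 + 4)) = 3*(10*4) = 3*40 = 120)
C(V) = 3 + V² + 120*V (C(V) = (V² + 120*V) + 3 = 3 + V² + 120*V)
(C(7) + o)² = ((3 + 7² + 120*7) - 135/8)² = ((3 + 49 + 840) - 135/8)² = (892 - 135/8)² = (7001/8)² = 49014001/64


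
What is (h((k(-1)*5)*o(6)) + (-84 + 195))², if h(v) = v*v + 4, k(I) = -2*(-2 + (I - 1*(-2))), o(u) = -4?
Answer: 2941225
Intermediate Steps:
k(I) = -2*I (k(I) = -2*(-2 + (I + 2)) = -2*(-2 + (2 + I)) = -2*I)
h(v) = 4 + v² (h(v) = v² + 4 = 4 + v²)
(h((k(-1)*5)*o(6)) + (-84 + 195))² = ((4 + ((-2*(-1)*5)*(-4))²) + (-84 + 195))² = ((4 + ((2*5)*(-4))²) + 111)² = ((4 + (10*(-4))²) + 111)² = ((4 + (-40)²) + 111)² = ((4 + 1600) + 111)² = (1604 + 111)² = 1715² = 2941225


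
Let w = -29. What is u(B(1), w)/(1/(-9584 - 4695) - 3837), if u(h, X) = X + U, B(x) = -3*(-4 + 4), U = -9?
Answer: 271301/27394262 ≈ 0.0099036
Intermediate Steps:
B(x) = 0 (B(x) = -3*0 = 0)
u(h, X) = -9 + X (u(h, X) = X - 9 = -9 + X)
u(B(1), w)/(1/(-9584 - 4695) - 3837) = (-9 - 29)/(1/(-9584 - 4695) - 3837) = -38/(1/(-14279) - 3837) = -38/(-1/14279 - 3837) = -38/(-54788524/14279) = -14279/54788524*(-38) = 271301/27394262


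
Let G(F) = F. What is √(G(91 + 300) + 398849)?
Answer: 6*√11090 ≈ 631.85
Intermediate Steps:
√(G(91 + 300) + 398849) = √((91 + 300) + 398849) = √(391 + 398849) = √399240 = 6*√11090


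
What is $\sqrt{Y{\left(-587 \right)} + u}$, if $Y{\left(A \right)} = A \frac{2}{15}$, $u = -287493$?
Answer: $\frac{i \sqrt{64703535}}{15} \approx 536.26 i$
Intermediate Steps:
$Y{\left(A \right)} = \frac{2 A}{15}$ ($Y{\left(A \right)} = A 2 \cdot \frac{1}{15} = A \frac{2}{15} = \frac{2 A}{15}$)
$\sqrt{Y{\left(-587 \right)} + u} = \sqrt{\frac{2}{15} \left(-587\right) - 287493} = \sqrt{- \frac{1174}{15} - 287493} = \sqrt{- \frac{4313569}{15}} = \frac{i \sqrt{64703535}}{15}$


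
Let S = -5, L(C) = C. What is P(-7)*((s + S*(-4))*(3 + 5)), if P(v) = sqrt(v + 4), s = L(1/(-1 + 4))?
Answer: 488*I*sqrt(3)/3 ≈ 281.75*I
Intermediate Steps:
s = 1/3 (s = 1/(-1 + 4) = 1/3 ≈ 0.33333)
P(v) = sqrt(4 + v)
P(-7)*((s + S*(-4))*(3 + 5)) = sqrt(4 - 7)*((1/3 - 5*(-4))*(3 + 5)) = sqrt(-3)*((1/3 + 20)*8) = (I*sqrt(3))*((61/3)*8) = (I*sqrt(3))*(488/3) = 488*I*sqrt(3)/3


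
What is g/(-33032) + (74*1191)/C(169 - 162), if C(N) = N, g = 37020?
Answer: 727745787/57806 ≈ 12589.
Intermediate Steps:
g/(-33032) + (74*1191)/C(169 - 162) = 37020/(-33032) + (74*1191)/(169 - 162) = 37020*(-1/33032) + 88134/7 = -9255/8258 + 88134*(⅐) = -9255/8258 + 88134/7 = 727745787/57806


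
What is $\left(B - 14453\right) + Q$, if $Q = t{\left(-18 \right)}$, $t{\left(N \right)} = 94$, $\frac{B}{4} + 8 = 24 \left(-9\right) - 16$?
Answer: $-15319$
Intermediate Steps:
$B = -960$ ($B = -32 + 4 \left(24 \left(-9\right) - 16\right) = -32 + 4 \left(-216 - 16\right) = -32 + 4 \left(-232\right) = -32 - 928 = -960$)
$Q = 94$
$\left(B - 14453\right) + Q = \left(-960 - 14453\right) + 94 = -15413 + 94 = -15319$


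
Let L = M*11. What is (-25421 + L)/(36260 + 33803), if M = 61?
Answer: -24750/70063 ≈ -0.35325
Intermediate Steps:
L = 671 (L = 61*11 = 671)
(-25421 + L)/(36260 + 33803) = (-25421 + 671)/(36260 + 33803) = -24750/70063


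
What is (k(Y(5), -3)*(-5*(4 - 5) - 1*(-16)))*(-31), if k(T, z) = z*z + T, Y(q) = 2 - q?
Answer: -3906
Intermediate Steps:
k(T, z) = T + z**2 (k(T, z) = z**2 + T = T + z**2)
(k(Y(5), -3)*(-5*(4 - 5) - 1*(-16)))*(-31) = (((2 - 1*5) + (-3)**2)*(-5*(4 - 5) - 1*(-16)))*(-31) = (((2 - 5) + 9)*(-5*(-1) + 16))*(-31) = ((-3 + 9)*(5 + 16))*(-31) = (6*21)*(-31) = 126*(-31) = -3906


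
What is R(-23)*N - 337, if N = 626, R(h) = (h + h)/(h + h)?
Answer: 289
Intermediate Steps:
R(h) = 1 (R(h) = (2*h)/((2*h)) = (2*h)*(1/(2*h)) = 1)
R(-23)*N - 337 = 1*626 - 337 = 626 - 337 = 289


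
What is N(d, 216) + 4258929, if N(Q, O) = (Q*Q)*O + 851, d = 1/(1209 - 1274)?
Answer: 17997570716/4225 ≈ 4.2598e+6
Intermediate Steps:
d = -1/65 (d = 1/(-65) = -1/65 ≈ -0.015385)
N(Q, O) = 851 + O*Q² (N(Q, O) = Q²*O + 851 = O*Q² + 851 = 851 + O*Q²)
N(d, 216) + 4258929 = (851 + 216*(-1/65)²) + 4258929 = (851 + 216*(1/4225)) + 4258929 = (851 + 216/4225) + 4258929 = 3595691/4225 + 4258929 = 17997570716/4225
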